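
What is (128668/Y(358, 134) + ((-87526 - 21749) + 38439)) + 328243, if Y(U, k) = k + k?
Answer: 17278436/67 ≈ 2.5789e+5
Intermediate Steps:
Y(U, k) = 2*k
(128668/Y(358, 134) + ((-87526 - 21749) + 38439)) + 328243 = (128668/((2*134)) + ((-87526 - 21749) + 38439)) + 328243 = (128668/268 + (-109275 + 38439)) + 328243 = (128668*(1/268) - 70836) + 328243 = (32167/67 - 70836) + 328243 = -4713845/67 + 328243 = 17278436/67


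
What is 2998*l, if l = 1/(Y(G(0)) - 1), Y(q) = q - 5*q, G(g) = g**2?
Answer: -2998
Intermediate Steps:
Y(q) = -4*q
l = -1 (l = 1/(-4*0**2 - 1) = 1/(-4*0 - 1) = 1/(0 - 1) = 1/(-1) = -1)
2998*l = 2998*(-1) = -2998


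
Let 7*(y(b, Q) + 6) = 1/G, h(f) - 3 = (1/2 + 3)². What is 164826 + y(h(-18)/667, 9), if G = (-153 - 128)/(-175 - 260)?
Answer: 324201375/1967 ≈ 1.6482e+5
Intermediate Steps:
h(f) = 61/4 (h(f) = 3 + (1/2 + 3)² = 3 + (½ + 3)² = 3 + (7/2)² = 3 + 49/4 = 61/4)
G = 281/435 (G = -281/(-435) = -281*(-1/435) = 281/435 ≈ 0.64598)
y(b, Q) = -11367/1967 (y(b, Q) = -6 + 1/(7*(281/435)) = -6 + (⅐)*(435/281) = -6 + 435/1967 = -11367/1967)
164826 + y(h(-18)/667, 9) = 164826 - 11367/1967 = 324201375/1967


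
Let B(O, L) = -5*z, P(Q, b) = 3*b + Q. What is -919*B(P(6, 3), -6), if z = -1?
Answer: -4595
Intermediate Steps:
P(Q, b) = Q + 3*b
B(O, L) = 5 (B(O, L) = -5*(-1) = 5)
-919*B(P(6, 3), -6) = -919*5 = -4595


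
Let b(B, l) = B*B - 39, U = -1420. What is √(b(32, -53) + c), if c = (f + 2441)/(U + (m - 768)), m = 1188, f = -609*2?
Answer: √9837770/100 ≈ 31.365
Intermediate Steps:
f = -1218
b(B, l) = -39 + B² (b(B, l) = B² - 39 = -39 + B²)
c = -1223/1000 (c = (-1218 + 2441)/(-1420 + (1188 - 768)) = 1223/(-1420 + 420) = 1223/(-1000) = 1223*(-1/1000) = -1223/1000 ≈ -1.2230)
√(b(32, -53) + c) = √((-39 + 32²) - 1223/1000) = √((-39 + 1024) - 1223/1000) = √(985 - 1223/1000) = √(983777/1000) = √9837770/100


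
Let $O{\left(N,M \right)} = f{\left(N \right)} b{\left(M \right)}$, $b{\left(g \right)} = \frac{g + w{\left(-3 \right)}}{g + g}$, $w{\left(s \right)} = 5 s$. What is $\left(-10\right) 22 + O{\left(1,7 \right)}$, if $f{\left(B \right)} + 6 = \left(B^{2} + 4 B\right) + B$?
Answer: $-220$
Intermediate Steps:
$b{\left(g \right)} = \frac{-15 + g}{2 g}$ ($b{\left(g \right)} = \frac{g + 5 \left(-3\right)}{g + g} = \frac{g - 15}{2 g} = \left(-15 + g\right) \frac{1}{2 g} = \frac{-15 + g}{2 g}$)
$f{\left(B \right)} = -6 + B^{2} + 5 B$ ($f{\left(B \right)} = -6 + \left(\left(B^{2} + 4 B\right) + B\right) = -6 + \left(B^{2} + 5 B\right) = -6 + B^{2} + 5 B$)
$O{\left(N,M \right)} = \frac{\left(-15 + M\right) \left(-6 + N^{2} + 5 N\right)}{2 M}$ ($O{\left(N,M \right)} = \left(-6 + N^{2} + 5 N\right) \frac{-15 + M}{2 M} = \frac{\left(-15 + M\right) \left(-6 + N^{2} + 5 N\right)}{2 M}$)
$\left(-10\right) 22 + O{\left(1,7 \right)} = \left(-10\right) 22 + \frac{\left(-15 + 7\right) \left(-6 + 1^{2} + 5 \cdot 1\right)}{2 \cdot 7} = -220 + \frac{1}{2} \cdot \frac{1}{7} \left(-8\right) \left(-6 + 1 + 5\right) = -220 + \frac{1}{2} \cdot \frac{1}{7} \left(-8\right) 0 = -220 + 0 = -220$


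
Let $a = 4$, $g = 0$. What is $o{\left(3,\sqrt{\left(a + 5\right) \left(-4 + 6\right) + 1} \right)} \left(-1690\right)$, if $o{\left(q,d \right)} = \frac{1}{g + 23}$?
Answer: $- \frac{1690}{23} \approx -73.478$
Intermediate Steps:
$o{\left(q,d \right)} = \frac{1}{23}$ ($o{\left(q,d \right)} = \frac{1}{0 + 23} = \frac{1}{23}$)
$o{\left(3,\sqrt{\left(a + 5\right) \left(-4 + 6\right) + 1} \right)} \left(-1690\right) = \frac{1}{23} \left(-1690\right) = - \frac{1690}{23}$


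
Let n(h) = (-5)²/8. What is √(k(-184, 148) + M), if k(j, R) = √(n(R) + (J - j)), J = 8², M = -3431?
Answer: √(-13724 + 7*√82)/2 ≈ 58.439*I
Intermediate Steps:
J = 64
n(h) = 25/8 (n(h) = 25*(⅛) = 25/8)
k(j, R) = √(537/8 - j) (k(j, R) = √(25/8 + (64 - j)) = √(537/8 - j))
√(k(-184, 148) + M) = √(√(1074 - 16*(-184))/4 - 3431) = √(√(1074 + 2944)/4 - 3431) = √(√4018/4 - 3431) = √((7*√82)/4 - 3431) = √(7*√82/4 - 3431) = √(-3431 + 7*√82/4)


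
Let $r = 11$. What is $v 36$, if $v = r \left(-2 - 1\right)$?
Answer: $-1188$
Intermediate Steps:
$v = -33$ ($v = 11 \left(-2 - 1\right) = 11 \left(-3\right) = -33$)
$v 36 = \left(-33\right) 36 = -1188$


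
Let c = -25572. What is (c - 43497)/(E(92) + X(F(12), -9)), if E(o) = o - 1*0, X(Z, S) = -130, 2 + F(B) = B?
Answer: 69069/38 ≈ 1817.6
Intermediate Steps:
F(B) = -2 + B
E(o) = o (E(o) = o + 0 = o)
(c - 43497)/(E(92) + X(F(12), -9)) = (-25572 - 43497)/(92 - 130) = -69069/(-38) = -69069*(-1/38) = 69069/38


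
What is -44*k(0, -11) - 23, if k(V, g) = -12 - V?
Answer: 505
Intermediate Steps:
-44*k(0, -11) - 23 = -44*(-12 - 1*0) - 23 = -44*(-12 + 0) - 23 = -44*(-12) - 23 = 528 - 23 = 505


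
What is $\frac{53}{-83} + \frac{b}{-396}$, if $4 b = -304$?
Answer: $- \frac{3670}{8217} \approx -0.44664$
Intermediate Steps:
$b = -76$ ($b = \frac{1}{4} \left(-304\right) = -76$)
$\frac{53}{-83} + \frac{b}{-396} = \frac{53}{-83} - \frac{76}{-396} = 53 \left(- \frac{1}{83}\right) - - \frac{19}{99} = - \frac{53}{83} + \frac{19}{99} = - \frac{3670}{8217}$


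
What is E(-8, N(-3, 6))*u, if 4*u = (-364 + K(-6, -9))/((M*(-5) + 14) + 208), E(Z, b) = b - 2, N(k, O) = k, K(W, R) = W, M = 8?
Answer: 925/364 ≈ 2.5412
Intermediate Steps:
E(Z, b) = -2 + b
u = -185/364 (u = ((-364 - 6)/((8*(-5) + 14) + 208))/4 = (-370/((-40 + 14) + 208))/4 = (-370/(-26 + 208))/4 = (-370/182)/4 = (-370*1/182)/4 = (¼)*(-185/91) = -185/364 ≈ -0.50824)
E(-8, N(-3, 6))*u = (-2 - 3)*(-185/364) = -5*(-185/364) = 925/364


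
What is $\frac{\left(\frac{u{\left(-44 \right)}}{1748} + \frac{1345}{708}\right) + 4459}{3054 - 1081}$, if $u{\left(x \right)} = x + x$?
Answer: $\frac{1380168953}{610438308} \approx 2.2609$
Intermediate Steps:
$u{\left(x \right)} = 2 x$
$\frac{\left(\frac{u{\left(-44 \right)}}{1748} + \frac{1345}{708}\right) + 4459}{3054 - 1081} = \frac{\left(\frac{2 \left(-44\right)}{1748} + \frac{1345}{708}\right) + 4459}{3054 - 1081} = \frac{\left(\left(-88\right) \frac{1}{1748} + 1345 \cdot \frac{1}{708}\right) + 4459}{3054 - 1081} = \frac{\left(- \frac{22}{437} + \frac{1345}{708}\right) + 4459}{3054 - 1081} = \frac{\frac{572189}{309396} + 4459}{1973} = \frac{1380168953}{309396} \cdot \frac{1}{1973} = \frac{1380168953}{610438308}$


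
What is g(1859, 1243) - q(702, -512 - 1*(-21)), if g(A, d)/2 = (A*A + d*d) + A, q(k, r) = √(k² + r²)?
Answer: 10005578 - √733885 ≈ 1.0005e+7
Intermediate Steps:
g(A, d) = 2*A + 2*A² + 2*d² (g(A, d) = 2*((A*A + d*d) + A) = 2*((A² + d²) + A) = 2*(A + A² + d²) = 2*A + 2*A² + 2*d²)
g(1859, 1243) - q(702, -512 - 1*(-21)) = (2*1859 + 2*1859² + 2*1243²) - √(702² + (-512 - 1*(-21))²) = (3718 + 2*3455881 + 2*1545049) - √(492804 + (-512 + 21)²) = (3718 + 6911762 + 3090098) - √(492804 + (-491)²) = 10005578 - √(492804 + 241081) = 10005578 - √733885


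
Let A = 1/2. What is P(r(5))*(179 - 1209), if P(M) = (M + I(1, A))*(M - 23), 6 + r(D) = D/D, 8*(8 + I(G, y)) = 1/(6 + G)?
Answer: -374405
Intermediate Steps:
A = 1/2 ≈ 0.50000
I(G, y) = -8 + 1/(8*(6 + G))
r(D) = -5 (r(D) = -6 + D/D = -6 + 1 = -5)
P(M) = (-23 + M)*(-447/56 + M) (P(M) = (M + (-383 - 64*1)/(8*(6 + 1)))*(M - 23) = (M + (1/8)*(-383 - 64)/7)*(-23 + M) = (M + (1/8)*(1/7)*(-447))*(-23 + M) = (M - 447/56)*(-23 + M) = (-447/56 + M)*(-23 + M) = (-23 + M)*(-447/56 + M))
P(r(5))*(179 - 1209) = (10281/56 + (-5)**2 - 1735/56*(-5))*(179 - 1209) = (10281/56 + 25 + 8675/56)*(-1030) = (727/2)*(-1030) = -374405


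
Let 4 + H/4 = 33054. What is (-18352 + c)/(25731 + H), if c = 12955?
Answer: -5397/157931 ≈ -0.034173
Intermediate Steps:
H = 132200 (H = -16 + 4*33054 = -16 + 132216 = 132200)
(-18352 + c)/(25731 + H) = (-18352 + 12955)/(25731 + 132200) = -5397/157931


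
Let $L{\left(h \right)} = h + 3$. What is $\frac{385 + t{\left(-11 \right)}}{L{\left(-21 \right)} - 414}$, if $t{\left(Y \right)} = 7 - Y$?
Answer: $- \frac{403}{432} \approx -0.93287$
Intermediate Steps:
$L{\left(h \right)} = 3 + h$
$\frac{385 + t{\left(-11 \right)}}{L{\left(-21 \right)} - 414} = \frac{385 + \left(7 - -11\right)}{\left(3 - 21\right) - 414} = \frac{385 + \left(7 + 11\right)}{-18 - 414} = \frac{385 + 18}{-432} = 403 \left(- \frac{1}{432}\right) = - \frac{403}{432}$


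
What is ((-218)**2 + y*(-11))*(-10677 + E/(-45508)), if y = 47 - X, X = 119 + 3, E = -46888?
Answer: -5872494052943/11377 ≈ -5.1617e+8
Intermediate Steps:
X = 122
y = -75 (y = 47 - 1*122 = 47 - 122 = -75)
((-218)**2 + y*(-11))*(-10677 + E/(-45508)) = ((-218)**2 - 75*(-11))*(-10677 - 46888/(-45508)) = (47524 + 825)*(-10677 - 46888*(-1/45508)) = 48349*(-10677 + 11722/11377) = 48349*(-121460507/11377) = -5872494052943/11377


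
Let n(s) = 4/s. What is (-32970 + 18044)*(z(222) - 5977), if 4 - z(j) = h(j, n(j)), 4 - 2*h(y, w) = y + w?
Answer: 9715378178/111 ≈ 8.7526e+7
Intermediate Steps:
h(y, w) = 2 - w/2 - y/2 (h(y, w) = 2 - (y + w)/2 = 2 - (w + y)/2 = 2 + (-w/2 - y/2) = 2 - w/2 - y/2)
z(j) = 2 + j/2 + 2/j (z(j) = 4 - (2 - 2/j - j/2) = 4 + (-2 + j/2 + 2/j) = 2 + j/2 + 2/j)
(-32970 + 18044)*(z(222) - 5977) = (-32970 + 18044)*((2 + (½)*222 + 2/222) - 5977) = -14926*((2 + 111 + 2*(1/222)) - 5977) = -14926*((2 + 111 + 1/111) - 5977) = -14926*(12544/111 - 5977) = -14926*(-650903/111) = 9715378178/111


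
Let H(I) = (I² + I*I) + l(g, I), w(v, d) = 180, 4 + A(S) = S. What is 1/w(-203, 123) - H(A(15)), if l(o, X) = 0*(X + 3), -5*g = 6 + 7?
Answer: -43559/180 ≈ -241.99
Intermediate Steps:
g = -13/5 (g = -(6 + 7)/5 = -⅕*13 = -13/5 ≈ -2.6000)
A(S) = -4 + S
l(o, X) = 0 (l(o, X) = 0*(3 + X) = 0)
H(I) = 2*I² (H(I) = (I² + I*I) + 0 = (I² + I²) + 0 = 2*I² + 0 = 2*I²)
1/w(-203, 123) - H(A(15)) = 1/180 - 2*(-4 + 15)² = 1/180 - 2*11² = 1/180 - 2*121 = 1/180 - 1*242 = 1/180 - 242 = -43559/180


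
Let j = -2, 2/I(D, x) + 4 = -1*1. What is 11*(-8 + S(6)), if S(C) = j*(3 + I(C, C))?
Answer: -726/5 ≈ -145.20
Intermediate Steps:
I(D, x) = -⅖ (I(D, x) = 2/(-4 - 1*1) = 2/(-4 - 1) = 2/(-5) = 2*(-⅕) = -⅖)
S(C) = -26/5 (S(C) = -2*(3 - ⅖) = -2*13/5 = -26/5)
11*(-8 + S(6)) = 11*(-8 - 26/5) = 11*(-66/5) = -726/5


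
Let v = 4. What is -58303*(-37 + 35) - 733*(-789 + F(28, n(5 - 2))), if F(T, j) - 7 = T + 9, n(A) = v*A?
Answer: 662691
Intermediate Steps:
n(A) = 4*A
F(T, j) = 16 + T (F(T, j) = 7 + (T + 9) = 7 + (9 + T) = 16 + T)
-58303*(-37 + 35) - 733*(-789 + F(28, n(5 - 2))) = -58303*(-37 + 35) - 733*(-789 + (16 + 28)) = -58303*(-2) - 733*(-789 + 44) = 116606 - 733*(-745) = 116606 - 1*(-546085) = 116606 + 546085 = 662691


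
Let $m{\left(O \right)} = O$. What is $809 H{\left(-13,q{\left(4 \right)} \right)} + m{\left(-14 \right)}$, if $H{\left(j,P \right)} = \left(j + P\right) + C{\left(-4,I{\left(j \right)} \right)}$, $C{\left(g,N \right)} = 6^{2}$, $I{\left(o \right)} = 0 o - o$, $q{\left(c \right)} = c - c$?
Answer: $18593$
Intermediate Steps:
$q{\left(c \right)} = 0$
$I{\left(o \right)} = - o$ ($I{\left(o \right)} = 0 - o = - o$)
$C{\left(g,N \right)} = 36$
$H{\left(j,P \right)} = 36 + P + j$ ($H{\left(j,P \right)} = \left(j + P\right) + 36 = \left(P + j\right) + 36 = 36 + P + j$)
$809 H{\left(-13,q{\left(4 \right)} \right)} + m{\left(-14 \right)} = 809 \left(36 + 0 - 13\right) - 14 = 809 \cdot 23 - 14 = 18607 - 14 = 18593$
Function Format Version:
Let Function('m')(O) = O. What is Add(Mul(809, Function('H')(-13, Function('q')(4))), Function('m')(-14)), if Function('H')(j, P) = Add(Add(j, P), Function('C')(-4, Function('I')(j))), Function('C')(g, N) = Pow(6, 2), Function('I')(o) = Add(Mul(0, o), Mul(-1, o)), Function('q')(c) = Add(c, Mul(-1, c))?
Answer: 18593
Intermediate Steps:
Function('q')(c) = 0
Function('I')(o) = Mul(-1, o) (Function('I')(o) = Add(0, Mul(-1, o)) = Mul(-1, o))
Function('C')(g, N) = 36
Function('H')(j, P) = Add(36, P, j) (Function('H')(j, P) = Add(Add(j, P), 36) = Add(Add(P, j), 36) = Add(36, P, j))
Add(Mul(809, Function('H')(-13, Function('q')(4))), Function('m')(-14)) = Add(Mul(809, Add(36, 0, -13)), -14) = Add(Mul(809, 23), -14) = Add(18607, -14) = 18593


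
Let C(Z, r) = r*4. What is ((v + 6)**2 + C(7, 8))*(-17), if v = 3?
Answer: -1921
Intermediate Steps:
C(Z, r) = 4*r
((v + 6)**2 + C(7, 8))*(-17) = ((3 + 6)**2 + 4*8)*(-17) = (9**2 + 32)*(-17) = (81 + 32)*(-17) = 113*(-17) = -1921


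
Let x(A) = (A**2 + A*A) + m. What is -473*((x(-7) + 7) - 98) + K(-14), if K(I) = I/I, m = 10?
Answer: -8040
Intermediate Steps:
K(I) = 1
x(A) = 10 + 2*A**2 (x(A) = (A**2 + A*A) + 10 = (A**2 + A**2) + 10 = 2*A**2 + 10 = 10 + 2*A**2)
-473*((x(-7) + 7) - 98) + K(-14) = -473*(((10 + 2*(-7)**2) + 7) - 98) + 1 = -473*(((10 + 2*49) + 7) - 98) + 1 = -473*(((10 + 98) + 7) - 98) + 1 = -473*((108 + 7) - 98) + 1 = -473*(115 - 98) + 1 = -473*17 + 1 = -8041 + 1 = -8040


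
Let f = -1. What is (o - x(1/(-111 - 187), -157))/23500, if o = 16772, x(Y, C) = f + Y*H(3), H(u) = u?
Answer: 4998357/7003000 ≈ 0.71375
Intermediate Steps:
x(Y, C) = -1 + 3*Y (x(Y, C) = -1 + Y*3 = -1 + 3*Y)
(o - x(1/(-111 - 187), -157))/23500 = (16772 - (-1 + 3/(-111 - 187)))/23500 = (16772 - (-1 + 3/(-298)))*(1/23500) = (16772 - (-1 + 3*(-1/298)))*(1/23500) = (16772 - (-1 - 3/298))*(1/23500) = (16772 - 1*(-301/298))*(1/23500) = (16772 + 301/298)*(1/23500) = (4998357/298)*(1/23500) = 4998357/7003000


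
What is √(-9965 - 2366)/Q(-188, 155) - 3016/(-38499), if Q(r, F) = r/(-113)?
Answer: 3016/38499 + 113*I*√12331/188 ≈ 0.07834 + 66.745*I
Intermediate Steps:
Q(r, F) = -r/113 (Q(r, F) = r*(-1/113) = -r/113)
√(-9965 - 2366)/Q(-188, 155) - 3016/(-38499) = √(-9965 - 2366)/((-1/113*(-188))) - 3016/(-38499) = √(-12331)/(188/113) - 3016*(-1/38499) = (I*√12331)*(113/188) + 3016/38499 = 113*I*√12331/188 + 3016/38499 = 3016/38499 + 113*I*√12331/188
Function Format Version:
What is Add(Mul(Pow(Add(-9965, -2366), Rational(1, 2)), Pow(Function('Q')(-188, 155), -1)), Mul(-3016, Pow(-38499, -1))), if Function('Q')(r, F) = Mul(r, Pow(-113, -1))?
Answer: Add(Rational(3016, 38499), Mul(Rational(113, 188), I, Pow(12331, Rational(1, 2)))) ≈ Add(0.078340, Mul(66.745, I))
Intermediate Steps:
Function('Q')(r, F) = Mul(Rational(-1, 113), r) (Function('Q')(r, F) = Mul(r, Rational(-1, 113)) = Mul(Rational(-1, 113), r))
Add(Mul(Pow(Add(-9965, -2366), Rational(1, 2)), Pow(Function('Q')(-188, 155), -1)), Mul(-3016, Pow(-38499, -1))) = Add(Mul(Pow(Add(-9965, -2366), Rational(1, 2)), Pow(Mul(Rational(-1, 113), -188), -1)), Mul(-3016, Pow(-38499, -1))) = Add(Mul(Pow(-12331, Rational(1, 2)), Pow(Rational(188, 113), -1)), Mul(-3016, Rational(-1, 38499))) = Add(Mul(Mul(I, Pow(12331, Rational(1, 2))), Rational(113, 188)), Rational(3016, 38499)) = Add(Mul(Rational(113, 188), I, Pow(12331, Rational(1, 2))), Rational(3016, 38499)) = Add(Rational(3016, 38499), Mul(Rational(113, 188), I, Pow(12331, Rational(1, 2))))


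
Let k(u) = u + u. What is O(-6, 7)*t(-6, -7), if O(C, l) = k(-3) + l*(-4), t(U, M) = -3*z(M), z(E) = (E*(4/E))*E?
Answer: -2856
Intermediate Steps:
k(u) = 2*u
z(E) = 4*E
t(U, M) = -12*M
O(C, l) = -6 - 4*l (O(C, l) = 2*(-3) + l*(-4) = -6 - 4*l)
O(-6, 7)*t(-6, -7) = (-6 - 4*7)*(-12*(-7)) = (-6 - 28)*84 = -34*84 = -2856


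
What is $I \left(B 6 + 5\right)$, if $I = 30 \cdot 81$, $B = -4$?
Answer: $-46170$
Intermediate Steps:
$I = 2430$
$I \left(B 6 + 5\right) = 2430 \left(\left(-4\right) 6 + 5\right) = 2430 \left(-24 + 5\right) = 2430 \left(-19\right) = -46170$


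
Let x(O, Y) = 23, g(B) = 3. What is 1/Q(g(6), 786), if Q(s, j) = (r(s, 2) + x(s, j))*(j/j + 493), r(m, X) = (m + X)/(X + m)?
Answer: 1/11856 ≈ 8.4345e-5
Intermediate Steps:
r(m, X) = 1 (r(m, X) = (X + m)/(X + m) = 1)
Q(s, j) = 11856 (Q(s, j) = (1 + 23)*(j/j + 493) = 24*(1 + 493) = 24*494 = 11856)
1/Q(g(6), 786) = 1/11856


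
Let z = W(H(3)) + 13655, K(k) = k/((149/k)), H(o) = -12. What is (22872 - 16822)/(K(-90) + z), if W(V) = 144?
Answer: 901450/2064151 ≈ 0.43672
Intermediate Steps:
K(k) = k²/149 (K(k) = k*(k/149) = k²/149)
z = 13799 (z = 144 + 13655 = 13799)
(22872 - 16822)/(K(-90) + z) = (22872 - 16822)/((1/149)*(-90)² + 13799) = 6050/((1/149)*8100 + 13799) = 6050/(8100/149 + 13799) = 6050/(2064151/149) = 6050*(149/2064151) = 901450/2064151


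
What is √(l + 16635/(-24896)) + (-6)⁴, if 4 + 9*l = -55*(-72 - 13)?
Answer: 1296 + 3*√557756369/3112 ≈ 1318.8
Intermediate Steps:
l = 519 (l = -4/9 + (-55*(-72 - 13))/9 = -4/9 + (-55*(-85))/9 = -4/9 + (⅑)*4675 = -4/9 + 4675/9 = 519)
√(l + 16635/(-24896)) + (-6)⁴ = √(519 + 16635/(-24896)) + (-6)⁴ = √(519 + 16635*(-1/24896)) + 1296 = √(519 - 16635/24896) + 1296 = √(12904389/24896) + 1296 = 3*√557756369/3112 + 1296 = 1296 + 3*√557756369/3112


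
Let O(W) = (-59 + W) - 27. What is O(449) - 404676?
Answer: -404313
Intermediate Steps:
O(W) = -86 + W
O(449) - 404676 = (-86 + 449) - 404676 = 363 - 404676 = -404313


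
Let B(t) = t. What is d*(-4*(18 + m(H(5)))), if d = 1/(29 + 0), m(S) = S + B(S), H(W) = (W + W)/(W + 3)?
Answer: -82/29 ≈ -2.8276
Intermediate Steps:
H(W) = 2*W/(3 + W) (H(W) = (2*W)/(3 + W) = 2*W/(3 + W))
m(S) = 2*S (m(S) = S + S = 2*S)
d = 1/29 ≈ 0.034483
d*(-4*(18 + m(H(5)))) = (-4*(18 + 2*(2*5/(3 + 5))))/29 = (-4*(18 + 2*(2*5/8)))/29 = (-4*(18 + 2*(2*5*(⅛))))/29 = (-4*(18 + 2*(5/4)))/29 = (-4*(18 + 5/2))/29 = (-4*41/2)/29 = (1/29)*(-82) = -82/29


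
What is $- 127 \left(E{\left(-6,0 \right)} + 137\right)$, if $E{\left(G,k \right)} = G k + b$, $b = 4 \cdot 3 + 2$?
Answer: $-19177$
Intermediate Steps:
$b = 14$ ($b = 12 + 2 = 14$)
$E{\left(G,k \right)} = 14 + G k$ ($E{\left(G,k \right)} = G k + 14 = 14 + G k$)
$- 127 \left(E{\left(-6,0 \right)} + 137\right) = - 127 \left(\left(14 - 0\right) + 137\right) = - 127 \left(\left(14 + 0\right) + 137\right) = - 127 \left(14 + 137\right) = \left(-127\right) 151 = -19177$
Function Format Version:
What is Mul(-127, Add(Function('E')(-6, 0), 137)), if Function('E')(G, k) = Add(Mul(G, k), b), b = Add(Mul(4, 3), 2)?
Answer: -19177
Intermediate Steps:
b = 14 (b = Add(12, 2) = 14)
Function('E')(G, k) = Add(14, Mul(G, k)) (Function('E')(G, k) = Add(Mul(G, k), 14) = Add(14, Mul(G, k)))
Mul(-127, Add(Function('E')(-6, 0), 137)) = Mul(-127, Add(Add(14, Mul(-6, 0)), 137)) = Mul(-127, Add(Add(14, 0), 137)) = Mul(-127, Add(14, 137)) = Mul(-127, 151) = -19177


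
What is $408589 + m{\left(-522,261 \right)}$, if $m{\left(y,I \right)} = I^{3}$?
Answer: $18188170$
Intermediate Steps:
$408589 + m{\left(-522,261 \right)} = 408589 + 261^{3} = 408589 + 17779581 = 18188170$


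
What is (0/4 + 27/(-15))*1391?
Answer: -12519/5 ≈ -2503.8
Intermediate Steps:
(0/4 + 27/(-15))*1391 = (0*(¼) + 27*(-1/15))*1391 = (0 - 9/5)*1391 = -9/5*1391 = -12519/5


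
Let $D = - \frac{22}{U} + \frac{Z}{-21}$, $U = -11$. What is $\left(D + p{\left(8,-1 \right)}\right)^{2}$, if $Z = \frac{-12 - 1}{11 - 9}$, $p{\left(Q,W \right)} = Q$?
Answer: $\frac{187489}{1764} \approx 106.29$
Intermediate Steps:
$Z = - \frac{13}{2} \approx -6.5$
$D = \frac{97}{42}$ ($D = - \frac{22}{-11} - \frac{13}{2 \left(-21\right)} = \left(-22\right) \left(- \frac{1}{11}\right) - - \frac{13}{42} = 2 + \frac{13}{42} = \frac{97}{42} \approx 2.3095$)
$\left(D + p{\left(8,-1 \right)}\right)^{2} = \left(\frac{97}{42} + 8\right)^{2} = \left(\frac{433}{42}\right)^{2} = \frac{187489}{1764}$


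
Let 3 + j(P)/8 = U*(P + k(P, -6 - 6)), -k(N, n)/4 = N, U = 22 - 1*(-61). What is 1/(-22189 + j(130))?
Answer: -1/281173 ≈ -3.5565e-6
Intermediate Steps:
U = 83 (U = 22 + 61 = 83)
k(N, n) = -4*N
j(P) = -24 - 1992*P (j(P) = -24 + 8*(83*(P - 4*P)) = -24 + 8*(83*(-3*P)) = -24 + 8*(-249*P) = -24 - 1992*P)
1/(-22189 + j(130)) = 1/(-22189 + (-24 - 1992*130)) = 1/(-22189 + (-24 - 258960)) = 1/(-22189 - 258984) = 1/(-281173) = -1/281173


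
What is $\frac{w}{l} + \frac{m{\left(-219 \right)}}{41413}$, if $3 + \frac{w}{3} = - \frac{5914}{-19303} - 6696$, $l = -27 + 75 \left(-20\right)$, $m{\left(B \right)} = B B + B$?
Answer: $\frac{5823979107113}{406892125751} \approx 14.313$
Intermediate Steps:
$m{\left(B \right)} = B + B^{2}$ ($m{\left(B \right)} = B^{2} + B = B + B^{2}$)
$l = -1527$ ($l = -27 - 1500 = -1527$)
$w = - \frac{387914649}{19303}$ ($w = -9 + 3 \left(- \frac{5914}{-19303} - 6696\right) = -9 + 3 \left(\left(-5914\right) \left(- \frac{1}{19303}\right) - 6696\right) = -9 + 3 \left(\frac{5914}{19303} - 6696\right) = -9 + 3 \left(- \frac{129246974}{19303}\right) = -9 - \frac{387740922}{19303} = - \frac{387914649}{19303} \approx -20096.0$)
$\frac{w}{l} + \frac{m{\left(-219 \right)}}{41413} = - \frac{387914649}{19303 \left(-1527\right)} + \frac{\left(-219\right) \left(1 - 219\right)}{41413} = \left(- \frac{387914649}{19303}\right) \left(- \frac{1}{1527}\right) + \left(-219\right) \left(-218\right) \frac{1}{41413} = \frac{129304883}{9825227} + 47742 \cdot \frac{1}{41413} = \frac{129304883}{9825227} + \frac{47742}{41413} = \frac{5823979107113}{406892125751}$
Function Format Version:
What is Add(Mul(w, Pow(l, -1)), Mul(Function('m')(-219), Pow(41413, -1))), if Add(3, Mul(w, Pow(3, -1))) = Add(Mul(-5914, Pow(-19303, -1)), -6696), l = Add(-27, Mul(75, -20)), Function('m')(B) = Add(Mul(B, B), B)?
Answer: Rational(5823979107113, 406892125751) ≈ 14.313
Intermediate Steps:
Function('m')(B) = Add(B, Pow(B, 2)) (Function('m')(B) = Add(Pow(B, 2), B) = Add(B, Pow(B, 2)))
l = -1527 (l = Add(-27, -1500) = -1527)
w = Rational(-387914649, 19303) (w = Add(-9, Mul(3, Add(Mul(-5914, Pow(-19303, -1)), -6696))) = Add(-9, Mul(3, Add(Mul(-5914, Rational(-1, 19303)), -6696))) = Add(-9, Mul(3, Add(Rational(5914, 19303), -6696))) = Add(-9, Mul(3, Rational(-129246974, 19303))) = Add(-9, Rational(-387740922, 19303)) = Rational(-387914649, 19303) ≈ -20096.)
Add(Mul(w, Pow(l, -1)), Mul(Function('m')(-219), Pow(41413, -1))) = Add(Mul(Rational(-387914649, 19303), Pow(-1527, -1)), Mul(Mul(-219, Add(1, -219)), Pow(41413, -1))) = Add(Mul(Rational(-387914649, 19303), Rational(-1, 1527)), Mul(Mul(-219, -218), Rational(1, 41413))) = Add(Rational(129304883, 9825227), Mul(47742, Rational(1, 41413))) = Add(Rational(129304883, 9825227), Rational(47742, 41413)) = Rational(5823979107113, 406892125751)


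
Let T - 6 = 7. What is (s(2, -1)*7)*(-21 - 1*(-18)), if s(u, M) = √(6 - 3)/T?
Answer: -21*√3/13 ≈ -2.7979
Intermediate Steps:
T = 13 (T = 6 + 7 = 13)
s(u, M) = √3/13 (s(u, M) = √(6 - 3)/13 = √3*(1/13) = √3/13)
(s(2, -1)*7)*(-21 - 1*(-18)) = ((√3/13)*7)*(-21 - 1*(-18)) = (7*√3/13)*(-21 + 18) = (7*√3/13)*(-3) = -21*√3/13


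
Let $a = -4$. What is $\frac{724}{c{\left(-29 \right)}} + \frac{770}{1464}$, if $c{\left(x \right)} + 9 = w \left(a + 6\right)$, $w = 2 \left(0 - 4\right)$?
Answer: $- \frac{520343}{18300} \approx -28.434$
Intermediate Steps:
$w = -8$ ($w = 2 \left(-4\right) = -8$)
$c{\left(x \right)} = -25$ ($c{\left(x \right)} = -9 - 8 \left(-4 + 6\right) = -9 - 16 = -25$)
$\frac{724}{c{\left(-29 \right)}} + \frac{770}{1464} = \frac{724}{-25} + \frac{770}{1464} = 724 \left(- \frac{1}{25}\right) + 770 \cdot \frac{1}{1464} = - \frac{724}{25} + \frac{385}{732} = - \frac{520343}{18300}$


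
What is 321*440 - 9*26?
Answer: 141006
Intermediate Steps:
321*440 - 9*26 = 141240 - 234 = 141006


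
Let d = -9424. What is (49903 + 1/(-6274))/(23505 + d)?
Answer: 313091421/88344194 ≈ 3.5440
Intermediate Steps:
(49903 + 1/(-6274))/(23505 + d) = (49903 + 1/(-6274))/(23505 - 9424) = (49903 - 1/6274)/14081 = (313091421/6274)*(1/14081) = 313091421/88344194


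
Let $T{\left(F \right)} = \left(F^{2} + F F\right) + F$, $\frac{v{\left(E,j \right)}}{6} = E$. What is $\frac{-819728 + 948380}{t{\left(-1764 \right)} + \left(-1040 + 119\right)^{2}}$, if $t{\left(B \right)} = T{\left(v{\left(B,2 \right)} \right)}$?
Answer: $\frac{42884}{74959923} \approx 0.00057209$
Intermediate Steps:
$v{\left(E,j \right)} = 6 E$
$T{\left(F \right)} = F + 2 F^{2}$ ($T{\left(F \right)} = \left(F^{2} + F^{2}\right) + F = 2 F^{2} + F = F + 2 F^{2}$)
$t{\left(B \right)} = 6 B \left(1 + 12 B\right)$ ($t{\left(B \right)} = 6 B \left(1 + 2 \cdot 6 B\right) = 6 B \left(1 + 12 B\right)$)
$\frac{-819728 + 948380}{t{\left(-1764 \right)} + \left(-1040 + 119\right)^{2}} = \frac{-819728 + 948380}{6 \left(-1764\right) \left(1 + 12 \left(-1764\right)\right) + \left(-1040 + 119\right)^{2}} = \frac{128652}{6 \left(-1764\right) \left(1 - 21168\right) + \left(-921\right)^{2}} = \frac{128652}{6 \left(-1764\right) \left(-21167\right) + 848241} = \frac{128652}{224031528 + 848241} = \frac{128652}{224879769} = 128652 \cdot \frac{1}{224879769} = \frac{42884}{74959923}$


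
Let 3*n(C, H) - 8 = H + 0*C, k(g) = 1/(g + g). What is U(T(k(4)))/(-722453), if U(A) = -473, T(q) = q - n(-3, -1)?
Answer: 473/722453 ≈ 0.00065471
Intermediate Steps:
k(g) = 1/(2*g)
n(C, H) = 8/3 + H/3 (n(C, H) = 8/3 + (H + 0*C)/3 = 8/3 + (H + 0)/3 = 8/3 + H/3)
T(q) = -7/3 + q (T(q) = q - (8/3 + (1/3)*(-1)) = q - (8/3 - 1/3) = q - 1*7/3 = q - 7/3 = -7/3 + q)
U(T(k(4)))/(-722453) = -473/(-722453) = -473*(-1/722453) = 473/722453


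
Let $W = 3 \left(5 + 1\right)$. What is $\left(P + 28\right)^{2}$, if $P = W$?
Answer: $2116$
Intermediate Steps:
$W = 18$ ($W = 3 \cdot 6 = 18$)
$P = 18$
$\left(P + 28\right)^{2} = \left(18 + 28\right)^{2} = 46^{2} = 2116$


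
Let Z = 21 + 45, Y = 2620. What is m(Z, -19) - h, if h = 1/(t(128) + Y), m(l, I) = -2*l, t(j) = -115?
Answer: -330661/2505 ≈ -132.00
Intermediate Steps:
Z = 66
h = 1/2505 (h = 1/(-115 + 2620) = 1/2505 ≈ 0.00039920)
m(Z, -19) - h = -2*66 - 1*1/2505 = -132 - 1/2505 = -330661/2505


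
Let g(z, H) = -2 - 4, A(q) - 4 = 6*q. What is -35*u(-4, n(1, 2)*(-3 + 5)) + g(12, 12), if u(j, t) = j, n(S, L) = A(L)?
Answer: 134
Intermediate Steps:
A(q) = 4 + 6*q
n(S, L) = 4 + 6*L
g(z, H) = -6
-35*u(-4, n(1, 2)*(-3 + 5)) + g(12, 12) = -35*(-4) - 6 = 140 - 6 = 134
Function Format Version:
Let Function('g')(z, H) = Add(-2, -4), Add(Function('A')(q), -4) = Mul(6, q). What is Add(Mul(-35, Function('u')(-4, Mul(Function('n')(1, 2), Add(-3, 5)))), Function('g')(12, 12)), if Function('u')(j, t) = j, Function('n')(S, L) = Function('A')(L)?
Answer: 134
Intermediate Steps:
Function('A')(q) = Add(4, Mul(6, q))
Function('n')(S, L) = Add(4, Mul(6, L))
Function('g')(z, H) = -6
Add(Mul(-35, Function('u')(-4, Mul(Function('n')(1, 2), Add(-3, 5)))), Function('g')(12, 12)) = Add(Mul(-35, -4), -6) = Add(140, -6) = 134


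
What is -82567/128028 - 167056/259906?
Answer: -21423752135/16637622684 ≈ -1.2877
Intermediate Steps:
-82567/128028 - 167056/259906 = -82567*1/128028 - 167056*1/259906 = -82567/128028 - 83528/129953 = -21423752135/16637622684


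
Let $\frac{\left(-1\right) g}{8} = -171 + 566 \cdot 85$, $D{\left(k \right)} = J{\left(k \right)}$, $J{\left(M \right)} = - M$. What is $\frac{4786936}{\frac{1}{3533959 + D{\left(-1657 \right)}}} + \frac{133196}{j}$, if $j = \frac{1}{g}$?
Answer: $16873685248224$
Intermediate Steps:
$D{\left(k \right)} = - k$
$g = -383512$ ($g = - 8 \left(-171 + 566 \cdot 85\right) = - 8 \left(-171 + 48110\right) = \left(-8\right) 47939 = -383512$)
$j = - \frac{1}{383512}$ ($j = \frac{1}{-383512} = - \frac{1}{383512} \approx -2.6075 \cdot 10^{-6}$)
$\frac{4786936}{\frac{1}{3533959 + D{\left(-1657 \right)}}} + \frac{133196}{j} = \frac{4786936}{\frac{1}{3533959 - -1657}} + \frac{133196}{- \frac{1}{383512}} = \frac{4786936}{\frac{1}{3533959 + 1657}} + 133196 \left(-383512\right) = \frac{4786936}{\frac{1}{3535616}} - 51082264352 = 4786936 \frac{1}{\frac{1}{3535616}} - 51082264352 = 4786936 \cdot 3535616 - 51082264352 = 16924767512576 - 51082264352 = 16873685248224$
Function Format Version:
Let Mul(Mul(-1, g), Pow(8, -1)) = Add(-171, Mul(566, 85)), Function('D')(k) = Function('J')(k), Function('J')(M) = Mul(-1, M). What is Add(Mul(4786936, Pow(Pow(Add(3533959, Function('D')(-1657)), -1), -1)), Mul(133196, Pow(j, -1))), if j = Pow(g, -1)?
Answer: 16873685248224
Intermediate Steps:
Function('D')(k) = Mul(-1, k)
g = -383512 (g = Mul(-8, Add(-171, Mul(566, 85))) = Mul(-8, Add(-171, 48110)) = Mul(-8, 47939) = -383512)
j = Rational(-1, 383512) (j = Pow(-383512, -1) = Rational(-1, 383512) ≈ -2.6075e-6)
Add(Mul(4786936, Pow(Pow(Add(3533959, Function('D')(-1657)), -1), -1)), Mul(133196, Pow(j, -1))) = Add(Mul(4786936, Pow(Pow(Add(3533959, Mul(-1, -1657)), -1), -1)), Mul(133196, Pow(Rational(-1, 383512), -1))) = Add(Mul(4786936, Pow(Pow(Add(3533959, 1657), -1), -1)), Mul(133196, -383512)) = Add(Mul(4786936, Pow(Pow(3535616, -1), -1)), -51082264352) = Add(Mul(4786936, Pow(Rational(1, 3535616), -1)), -51082264352) = Add(Mul(4786936, 3535616), -51082264352) = Add(16924767512576, -51082264352) = 16873685248224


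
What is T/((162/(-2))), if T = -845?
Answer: 845/81 ≈ 10.432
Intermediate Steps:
T/((162/(-2))) = -845/(162/(-2)) = -845/((-½*162)) = -845/(-81) = -845*(-1/81) = 845/81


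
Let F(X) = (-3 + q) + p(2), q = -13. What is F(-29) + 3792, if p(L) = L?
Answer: 3778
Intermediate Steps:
F(X) = -14 (F(X) = (-3 - 13) + 2 = -16 + 2 = -14)
F(-29) + 3792 = -14 + 3792 = 3778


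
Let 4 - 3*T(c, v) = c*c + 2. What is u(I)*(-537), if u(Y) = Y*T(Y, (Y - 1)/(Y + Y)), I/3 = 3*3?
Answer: 3513591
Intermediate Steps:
I = 27 (I = 3*(3*3) = 3*9 = 27)
T(c, v) = ⅔ - c²/3 (T(c, v) = 4/3 - (c*c + 2)/3 = 4/3 - (c² + 2)/3 = 4/3 - (2 + c²)/3 = 4/3 + (-⅔ - c²/3) = ⅔ - c²/3)
u(Y) = Y*(⅔ - Y²/3)
u(I)*(-537) = ((⅓)*27*(2 - 1*27²))*(-537) = ((⅓)*27*(2 - 1*729))*(-537) = ((⅓)*27*(2 - 729))*(-537) = ((⅓)*27*(-727))*(-537) = -6543*(-537) = 3513591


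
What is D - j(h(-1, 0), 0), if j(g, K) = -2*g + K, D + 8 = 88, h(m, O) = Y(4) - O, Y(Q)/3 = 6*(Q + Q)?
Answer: 368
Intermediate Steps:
Y(Q) = 36*Q (Y(Q) = 3*(6*(Q + Q)) = 3*(6*(2*Q)) = 3*(12*Q) = 36*Q)
h(m, O) = 144 - O (h(m, O) = 36*4 - O = 144 - O)
D = 80 (D = -8 + 88 = 80)
j(g, K) = K - 2*g
D - j(h(-1, 0), 0) = 80 - (0 - 2*(144 - 1*0)) = 80 - (0 - 2*(144 + 0)) = 80 - (0 - 2*144) = 80 - (0 - 288) = 80 - 1*(-288) = 80 + 288 = 368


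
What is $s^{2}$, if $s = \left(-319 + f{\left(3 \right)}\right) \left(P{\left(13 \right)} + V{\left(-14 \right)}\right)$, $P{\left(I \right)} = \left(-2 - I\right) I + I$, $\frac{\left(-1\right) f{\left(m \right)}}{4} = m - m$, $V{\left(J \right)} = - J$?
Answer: $2872102464$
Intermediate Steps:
$f{\left(m \right)} = 0$ ($f{\left(m \right)} = - 4 \left(m - m\right) = \left(-4\right) 0 = 0$)
$P{\left(I \right)} = I + I \left(-2 - I\right)$ ($P{\left(I \right)} = I \left(-2 - I\right) + I = I + I \left(-2 - I\right)$)
$s = 53592$ ($s = \left(-319 + 0\right) \left(\left(-1\right) 13 \left(1 + 13\right) - -14\right) = - 319 \left(\left(-1\right) 13 \cdot 14 + 14\right) = - 319 \left(-182 + 14\right) = \left(-319\right) \left(-168\right) = 53592$)
$s^{2} = 53592^{2} = 2872102464$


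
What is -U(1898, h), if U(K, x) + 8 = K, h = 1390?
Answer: -1890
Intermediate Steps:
U(K, x) = -8 + K
-U(1898, h) = -(-8 + 1898) = -1*1890 = -1890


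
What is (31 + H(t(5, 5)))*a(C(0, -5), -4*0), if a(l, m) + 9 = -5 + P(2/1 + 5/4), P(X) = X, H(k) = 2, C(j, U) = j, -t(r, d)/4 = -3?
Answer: -1419/4 ≈ -354.75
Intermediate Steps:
t(r, d) = 12 (t(r, d) = -4*(-3) = 12)
a(l, m) = -43/4 (a(l, m) = -9 + (-5 + (2/1 + 5/4)) = -9 + (-5 + (2*1 + 5*(¼))) = -9 + (-5 + (2 + 5/4)) = -9 + (-5 + 13/4) = -9 - 7/4 = -43/4)
(31 + H(t(5, 5)))*a(C(0, -5), -4*0) = (31 + 2)*(-43/4) = 33*(-43/4) = -1419/4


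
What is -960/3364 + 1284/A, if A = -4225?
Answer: -2093844/3553225 ≈ -0.58928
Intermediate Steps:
-960/3364 + 1284/A = -960/3364 + 1284/(-4225) = -960*1/3364 + 1284*(-1/4225) = -240/841 - 1284/4225 = -2093844/3553225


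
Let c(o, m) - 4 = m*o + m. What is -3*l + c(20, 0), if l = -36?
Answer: 112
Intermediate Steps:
c(o, m) = 4 + m + m*o (c(o, m) = 4 + (m*o + m) = 4 + (m + m*o) = 4 + m + m*o)
-3*l + c(20, 0) = -3*(-36) + (4 + 0 + 0*20) = 108 + (4 + 0 + 0) = 108 + 4 = 112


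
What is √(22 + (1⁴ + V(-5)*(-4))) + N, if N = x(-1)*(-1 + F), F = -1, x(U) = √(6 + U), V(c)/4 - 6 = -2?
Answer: -2*√5 + I*√41 ≈ -4.4721 + 6.4031*I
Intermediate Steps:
V(c) = 16 (V(c) = 24 + 4*(-2) = 24 - 8 = 16)
N = -2*√5 (N = √(6 - 1)*(-1 - 1) = √5*(-2) = -2*√5 ≈ -4.4721)
√(22 + (1⁴ + V(-5)*(-4))) + N = √(22 + (1⁴ + 16*(-4))) - 2*√5 = √(22 + (1 - 64)) - 2*√5 = √(22 - 63) - 2*√5 = √(-41) - 2*√5 = I*√41 - 2*√5 = -2*√5 + I*√41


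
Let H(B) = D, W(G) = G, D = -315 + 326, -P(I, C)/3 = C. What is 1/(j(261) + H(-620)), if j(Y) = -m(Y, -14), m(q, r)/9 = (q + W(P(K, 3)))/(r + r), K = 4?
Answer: 1/92 ≈ 0.010870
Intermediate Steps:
P(I, C) = -3*C
D = 11
m(q, r) = 9*(-9 + q)/(2*r) (m(q, r) = 9*((q - 3*3)/(r + r)) = 9*((q - 9)/((2*r))) = 9*((-9 + q)*(1/(2*r))) = 9*((-9 + q)/(2*r)) = 9*(-9 + q)/(2*r))
H(B) = 11
j(Y) = -81/28 + 9*Y/28 (j(Y) = -9*(-9 + Y)/(2*(-14)) = -9*(-1)*(-9 + Y)/(2*14) = -(81/28 - 9*Y/28) = -81/28 + 9*Y/28)
1/(j(261) + H(-620)) = 1/((-81/28 + (9/28)*261) + 11) = 1/((-81/28 + 2349/28) + 11) = 1/(81 + 11) = 1/92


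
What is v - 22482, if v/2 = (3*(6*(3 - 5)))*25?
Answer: -24282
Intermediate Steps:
v = -1800 (v = 2*((3*(6*(3 - 5)))*25) = 2*((3*(6*(-2)))*25) = 2*((3*(-12))*25) = 2*(-36*25) = 2*(-900) = -1800)
v - 22482 = -1800 - 22482 = -24282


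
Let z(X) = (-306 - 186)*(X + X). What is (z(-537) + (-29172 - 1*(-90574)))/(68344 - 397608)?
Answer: -22685/12664 ≈ -1.7913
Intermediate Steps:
z(X) = -984*X
(z(-537) + (-29172 - 1*(-90574)))/(68344 - 397608) = (-984*(-537) + (-29172 - 1*(-90574)))/(68344 - 397608) = (528408 + (-29172 + 90574))/(-329264) = (528408 + 61402)*(-1/329264) = 589810*(-1/329264) = -22685/12664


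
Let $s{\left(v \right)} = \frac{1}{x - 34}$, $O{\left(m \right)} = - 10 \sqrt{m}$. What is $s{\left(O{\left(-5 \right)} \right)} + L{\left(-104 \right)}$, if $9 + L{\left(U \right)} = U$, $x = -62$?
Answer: $- \frac{10849}{96} \approx -113.01$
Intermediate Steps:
$s{\left(v \right)} = - \frac{1}{96}$ ($s{\left(v \right)} = \frac{1}{-62 - 34} = \frac{1}{-96} = - \frac{1}{96}$)
$L{\left(U \right)} = -9 + U$
$s{\left(O{\left(-5 \right)} \right)} + L{\left(-104 \right)} = - \frac{1}{96} - 113 = - \frac{10849}{96}$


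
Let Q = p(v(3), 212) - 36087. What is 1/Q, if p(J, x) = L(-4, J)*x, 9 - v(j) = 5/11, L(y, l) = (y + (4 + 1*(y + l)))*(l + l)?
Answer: -121/2373727 ≈ -5.0975e-5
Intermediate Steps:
L(y, l) = 2*l*(4 + l + 2*y) (L(y, l) = (y + (4 + 1*(l + y)))*(2*l) = (y + (4 + (l + y)))*(2*l) = (y + (4 + l + y))*(2*l) = (4 + l + 2*y)*(2*l) = 2*l*(4 + l + 2*y))
v(j) = 94/11 (v(j) = 9 - 5/11 = 94/11)
p(J, x) = 2*J*x*(-4 + J) (p(J, x) = (2*J*(4 + J + 2*(-4)))*x = (2*J*(4 + J - 8))*x = (2*J*(-4 + J))*x = 2*J*x*(-4 + J))
Q = -2373727/121 (Q = 2*(94/11)*212*(-4 + 94/11) - 36087 = 2*(94/11)*212*(50/11) - 36087 = 1992800/121 - 36087 = -2373727/121 ≈ -19618.)
1/Q = 1/(-2373727/121) = -121/2373727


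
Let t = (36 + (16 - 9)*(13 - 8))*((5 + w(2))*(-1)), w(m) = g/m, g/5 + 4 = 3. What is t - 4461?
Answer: -9277/2 ≈ -4638.5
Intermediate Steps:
g = -5 (g = -20 + 5*3 = -20 + 15 = -5)
w(m) = -5/m
t = -355/2 (t = (36 + (16 - 9)*(13 - 8))*((5 - 5/2)*(-1)) = (36 + 7*5)*((5 - 5*½)*(-1)) = (36 + 35)*((5 - 5/2)*(-1)) = 71*((5/2)*(-1)) = 71*(-5/2) = -355/2 ≈ -177.50)
t - 4461 = -355/2 - 4461 = -9277/2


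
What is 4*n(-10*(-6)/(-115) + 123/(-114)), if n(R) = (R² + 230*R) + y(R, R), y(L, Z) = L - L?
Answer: -279269779/190969 ≈ -1462.4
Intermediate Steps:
y(L, Z) = 0
n(R) = R² + 230*R (n(R) = (R² + 230*R) + 0 = R² + 230*R)
4*n(-10*(-6)/(-115) + 123/(-114)) = 4*((-10*(-6)/(-115) + 123/(-114))*(230 + (-10*(-6)/(-115) + 123/(-114)))) = 4*((60*(-1/115) + 123*(-1/114))*(230 + (60*(-1/115) + 123*(-1/114)))) = 4*((-12/23 - 41/38)*(230 + (-12/23 - 41/38))) = 4*(-1399*(230 - 1399/874)/874) = 4*(-1399/874*199621/874) = 4*(-279269779/763876) = -279269779/190969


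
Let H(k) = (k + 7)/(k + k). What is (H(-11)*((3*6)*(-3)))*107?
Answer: -11556/11 ≈ -1050.5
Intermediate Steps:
H(k) = (7 + k)/(2*k) (H(k) = (7 + k)/((2*k)) = (7 + k)*(1/(2*k)) = (7 + k)/(2*k))
(H(-11)*((3*6)*(-3)))*107 = (((1/2)*(7 - 11)/(-11))*((3*6)*(-3)))*107 = (((1/2)*(-1/11)*(-4))*(18*(-3)))*107 = ((2/11)*(-54))*107 = -108/11*107 = -11556/11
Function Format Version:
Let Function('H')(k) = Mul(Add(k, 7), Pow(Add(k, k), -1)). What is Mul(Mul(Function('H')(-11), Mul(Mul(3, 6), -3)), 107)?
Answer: Rational(-11556, 11) ≈ -1050.5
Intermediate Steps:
Function('H')(k) = Mul(Rational(1, 2), Pow(k, -1), Add(7, k)) (Function('H')(k) = Mul(Add(7, k), Pow(Mul(2, k), -1)) = Mul(Add(7, k), Mul(Rational(1, 2), Pow(k, -1))) = Mul(Rational(1, 2), Pow(k, -1), Add(7, k)))
Mul(Mul(Function('H')(-11), Mul(Mul(3, 6), -3)), 107) = Mul(Mul(Mul(Rational(1, 2), Pow(-11, -1), Add(7, -11)), Mul(Mul(3, 6), -3)), 107) = Mul(Mul(Mul(Rational(1, 2), Rational(-1, 11), -4), Mul(18, -3)), 107) = Mul(Mul(Rational(2, 11), -54), 107) = Mul(Rational(-108, 11), 107) = Rational(-11556, 11)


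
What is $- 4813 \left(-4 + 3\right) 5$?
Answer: $24065$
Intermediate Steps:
$- 4813 \left(-4 + 3\right) 5 = - 4813 \left(\left(-1\right) 5\right) = \left(-4813\right) \left(-5\right) = 24065$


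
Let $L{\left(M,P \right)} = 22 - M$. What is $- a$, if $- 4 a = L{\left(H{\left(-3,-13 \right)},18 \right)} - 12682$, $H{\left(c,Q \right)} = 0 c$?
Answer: $-3165$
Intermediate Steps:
$H{\left(c,Q \right)} = 0$
$a = 3165$ ($a = - \frac{\left(22 - 0\right) - 12682}{4} = - \frac{\left(22 + 0\right) - 12682}{4} = - \frac{22 - 12682}{4} = \left(- \frac{1}{4}\right) \left(-12660\right) = 3165$)
$- a = \left(-1\right) 3165 = -3165$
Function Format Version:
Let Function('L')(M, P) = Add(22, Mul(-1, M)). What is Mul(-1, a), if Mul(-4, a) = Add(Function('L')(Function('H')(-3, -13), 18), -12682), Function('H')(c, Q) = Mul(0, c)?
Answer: -3165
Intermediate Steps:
Function('H')(c, Q) = 0
a = 3165 (a = Mul(Rational(-1, 4), Add(Add(22, Mul(-1, 0)), -12682)) = Mul(Rational(-1, 4), Add(Add(22, 0), -12682)) = Mul(Rational(-1, 4), Add(22, -12682)) = Mul(Rational(-1, 4), -12660) = 3165)
Mul(-1, a) = Mul(-1, 3165) = -3165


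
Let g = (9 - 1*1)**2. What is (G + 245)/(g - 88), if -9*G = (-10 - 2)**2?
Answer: -229/24 ≈ -9.5417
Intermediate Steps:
G = -16 (G = -(-10 - 2)**2/9 = -1/9*(-12)**2 = -1/9*144 = -16)
g = 64 (g = (9 - 1)**2 = 8**2 = 64)
(G + 245)/(g - 88) = (-16 + 245)/(64 - 88) = 229/(-24) = 229*(-1/24) = -229/24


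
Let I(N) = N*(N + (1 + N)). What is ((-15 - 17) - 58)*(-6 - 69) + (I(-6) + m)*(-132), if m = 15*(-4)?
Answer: 5958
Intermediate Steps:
m = -60
I(N) = N*(1 + 2*N)
((-15 - 17) - 58)*(-6 - 69) + (I(-6) + m)*(-132) = ((-15 - 17) - 58)*(-6 - 69) + (-6*(1 + 2*(-6)) - 60)*(-132) = (-32 - 58)*(-75) + (-6*(1 - 12) - 60)*(-132) = -90*(-75) + (-6*(-11) - 60)*(-132) = 6750 + (66 - 60)*(-132) = 6750 + 6*(-132) = 6750 - 792 = 5958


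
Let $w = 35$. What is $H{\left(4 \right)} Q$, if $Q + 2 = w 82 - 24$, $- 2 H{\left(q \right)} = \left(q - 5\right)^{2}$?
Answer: $-1422$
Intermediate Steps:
$H{\left(q \right)} = - \frac{\left(-5 + q\right)^{2}}{2}$ ($H{\left(q \right)} = - \frac{\left(q - 5\right)^{2}}{2} = - \frac{\left(-5 + q\right)^{2}}{2}$)
$Q = 2844$ ($Q = -2 + \left(35 \cdot 82 - 24\right) = -2 + \left(2870 - 24\right) = -2 + 2846 = 2844$)
$H{\left(4 \right)} Q = - \frac{\left(-5 + 4\right)^{2}}{2} \cdot 2844 = - \frac{\left(-1\right)^{2}}{2} \cdot 2844 = \left(- \frac{1}{2}\right) 1 \cdot 2844 = \left(- \frac{1}{2}\right) 2844 = -1422$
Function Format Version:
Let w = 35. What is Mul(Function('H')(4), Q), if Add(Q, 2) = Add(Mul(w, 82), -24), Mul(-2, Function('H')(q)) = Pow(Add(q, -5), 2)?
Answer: -1422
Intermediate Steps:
Function('H')(q) = Mul(Rational(-1, 2), Pow(Add(-5, q), 2)) (Function('H')(q) = Mul(Rational(-1, 2), Pow(Add(q, -5), 2)) = Mul(Rational(-1, 2), Pow(Add(-5, q), 2)))
Q = 2844 (Q = Add(-2, Add(Mul(35, 82), -24)) = Add(-2, Add(2870, -24)) = Add(-2, 2846) = 2844)
Mul(Function('H')(4), Q) = Mul(Mul(Rational(-1, 2), Pow(Add(-5, 4), 2)), 2844) = Mul(Mul(Rational(-1, 2), Pow(-1, 2)), 2844) = Mul(Mul(Rational(-1, 2), 1), 2844) = Mul(Rational(-1, 2), 2844) = -1422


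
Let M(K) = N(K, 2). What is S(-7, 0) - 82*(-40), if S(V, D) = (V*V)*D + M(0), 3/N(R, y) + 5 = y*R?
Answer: 16397/5 ≈ 3279.4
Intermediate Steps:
N(R, y) = 3/(-5 + R*y) (N(R, y) = 3/(-5 + y*R) = 3/(-5 + R*y))
M(K) = 3/(-5 + 2*K) (M(K) = 3/(-5 + K*2) = 3/(-5 + 2*K))
S(V, D) = -3/5 + D*V**2 (S(V, D) = (V*V)*D + 3/(-5 + 2*0) = V**2*D + 3/(-5 + 0) = D*V**2 + 3/(-5) = D*V**2 + 3*(-1/5) = D*V**2 - 3/5 = -3/5 + D*V**2)
S(-7, 0) - 82*(-40) = (-3/5 + 0*(-7)**2) - 82*(-40) = (-3/5 + 0*49) + 3280 = (-3/5 + 0) + 3280 = -3/5 + 3280 = 16397/5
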